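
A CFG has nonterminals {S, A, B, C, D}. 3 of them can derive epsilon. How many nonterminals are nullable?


Nonterminals: {S, A, B, C, D}
A nonterminal is nullable if it can derive epsilon
Counting nullable nonterminals: 3
Total nullable = 3

3


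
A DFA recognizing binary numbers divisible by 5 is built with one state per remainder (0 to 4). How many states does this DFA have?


Divisibility by 5 is tracked via the remainder mod 5: 0, 1, ..., 4
The construction assigns one state to each remainder
Number of remainders = 5

5


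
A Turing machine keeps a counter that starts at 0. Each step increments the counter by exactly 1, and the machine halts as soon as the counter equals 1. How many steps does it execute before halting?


Counter starts at 0. Counting sequence:
  Step 1: counter = 1
Counter reached 1 -> halt
Total steps = 1

1


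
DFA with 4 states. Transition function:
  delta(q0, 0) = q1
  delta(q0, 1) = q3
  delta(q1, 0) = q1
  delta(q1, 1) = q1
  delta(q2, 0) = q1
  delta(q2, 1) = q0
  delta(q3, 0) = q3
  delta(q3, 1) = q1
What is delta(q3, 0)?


Looking up transition function:
delta(q3, 0) in the table
Row: q3, Column: 0
Result: q3

q3


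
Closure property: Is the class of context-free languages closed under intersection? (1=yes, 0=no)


CFL closure properties:
  Closed under: union, concatenation, Kleene star
  NOT closed under: intersection, complement
Operation 'intersection' is in not-closed list -> No (not closed)

0


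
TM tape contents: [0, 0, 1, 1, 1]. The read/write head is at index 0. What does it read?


Tape: [0, 0, 1, 1, 1]
Positions: 0 1 2 3 4
Values:    0 0 1 1 1
Head at position 0
tape[0] = 0

0


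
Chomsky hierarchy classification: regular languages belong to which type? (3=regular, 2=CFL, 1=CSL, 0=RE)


Chomsky hierarchy levels:
  Type 3: Regular (DFA/NFA/regex)
  Type 2: Context-free (PDA)
  Type 1: Context-sensitive
  Type 0: Recursively enumerable (TM)
'regular' corresponds to Type 3

3


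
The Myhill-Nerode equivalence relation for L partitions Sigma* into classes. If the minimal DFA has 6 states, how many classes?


Myhill-Nerode theorem:
Number of equivalence classes = number of states in minimal DFA
Minimal DFA states = 6
Therefore equivalence classes = 6

6


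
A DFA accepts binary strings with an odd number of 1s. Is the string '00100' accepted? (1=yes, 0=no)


DFA has 2 states: q_even (start, accept=no) and q_odd
Processing string '00100' character by character:
  Position 0: read '0', 1-count=0 -> q_even (no change)
  Position 1: read '0', 1-count=0 -> q_even (no change)
  Position 2: read '1', 1-count=1 -> q_odd
  Position 3: read '0', 1-count=1 -> q_odd (no change)
  Position 4: read '0', 1-count=1 -> q_odd (no change)
Final state: q_odd, total 1s = 1 (odd); the DFA requires an odd count -> accept

1


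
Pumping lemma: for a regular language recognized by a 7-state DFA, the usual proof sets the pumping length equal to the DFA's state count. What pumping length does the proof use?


Pumping lemma for regular languages (standard proof):
Take p = |Q|, the number of DFA states.
Any string of length >= |Q| passes through |Q|+1 states while reading its first |Q| symbols,
so by pigeonhole some state repeats, giving the loop that can be pumped.
Here |Q| = 7
Therefore the proof uses p = 7

7


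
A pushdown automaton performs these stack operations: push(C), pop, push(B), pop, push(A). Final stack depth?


Tracing stack operations:
  push(C) -> stack = [C], depth=1
  pop -> removed C, stack = [], depth=0
  push(B) -> stack = [B], depth=1
  pop -> removed B, stack = [], depth=0
  push(A) -> stack = [A], depth=1
Final depth = 1

1


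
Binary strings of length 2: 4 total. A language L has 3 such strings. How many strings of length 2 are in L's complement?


Alphabet: {0,1}
String length: 2
Total strings of length 2 = 2^2 = 4
Strings in L = 3
Complement = total - |L|
= 4 - 3
= 1

1


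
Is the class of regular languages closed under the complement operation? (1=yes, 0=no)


Regular languages are closed under:
- Union (DFA product construction)
- Intersection (DFA product construction)
- Complement (swap accept/reject states)
- Concatenation (NFA construction)
- Kleene star (NFA construction)
complement is in this list
Therefore: closed

1


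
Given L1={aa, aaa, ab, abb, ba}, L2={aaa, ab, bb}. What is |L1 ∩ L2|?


L1 = {aa, aaa, ab, abb, ba}
L2 = {aaa, ab, bb}
Checking each string in L1 against L2:
  'aa': in L2? No
  'aaa': in L2? Yes
  'ab': in L2? Yes
  'abb': in L2? No
  'ba': in L2? No
Intersection = {aaa, ab}
|L1 ∩ L2| = 2

2


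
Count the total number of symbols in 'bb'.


String: 'bb'
Counting characters:
  'b' appears 2 time(s)
Total length = 0 + 2 = 2

2


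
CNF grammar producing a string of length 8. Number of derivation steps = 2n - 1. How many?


Chomsky Normal Form derivation:
String length n = 8
Each step either:
  - Splits a nonterminal into two (n-1 such steps)
  - Converts a nonterminal to terminal (n such steps)
Total = (n-1) + n = 2n - 1
= 2(8) - 1
= 16 - 1
= 15

15


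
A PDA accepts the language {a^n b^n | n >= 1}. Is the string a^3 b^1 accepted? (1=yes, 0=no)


Language requires equal numbers of a's and b's
PDA pushes for each 'a', pops for each 'b'
Number of a's = 3
Number of b's = 1
3 != 1 -> Reject

0


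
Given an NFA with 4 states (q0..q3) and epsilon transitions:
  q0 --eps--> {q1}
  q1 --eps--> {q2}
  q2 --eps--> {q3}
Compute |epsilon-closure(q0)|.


Starting from q0
Initialize closure = {q0}
Follow epsilon from q0 -> add q1
Follow epsilon from q1 -> add q2
Follow epsilon from q2 -> add q3
Final closure: {q0, q1, q2, q3}
Size = 4

4


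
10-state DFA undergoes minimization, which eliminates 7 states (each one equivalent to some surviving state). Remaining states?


Original DFA: 10 states
Redundant states removed: 7
Minimized states = original - removed
= 10 - 7
= 3

3


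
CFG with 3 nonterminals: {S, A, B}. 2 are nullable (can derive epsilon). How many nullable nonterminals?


Nonterminals: {S, A, B}
A nonterminal is nullable if it can derive epsilon
Counting nullable nonterminals: 2
Total nullable = 2

2


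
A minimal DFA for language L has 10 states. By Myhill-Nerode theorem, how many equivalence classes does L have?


Myhill-Nerode theorem:
Number of equivalence classes = number of states in minimal DFA
Minimal DFA states = 10
Therefore equivalence classes = 10

10


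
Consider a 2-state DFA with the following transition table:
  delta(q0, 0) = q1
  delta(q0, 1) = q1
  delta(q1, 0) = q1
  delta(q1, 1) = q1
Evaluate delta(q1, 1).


Looking up transition function:
delta(q1, 1) in the table
Row: q1, Column: 1
Result: q1

q1


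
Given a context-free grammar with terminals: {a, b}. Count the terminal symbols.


Terminal symbols: a, b
Counting each: a (#1), b (#2)
Total = 2

2


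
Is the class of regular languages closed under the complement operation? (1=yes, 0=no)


Regular languages are closed under:
- Union (DFA product construction)
- Intersection (DFA product construction)
- Complement (swap accept/reject states)
- Concatenation (NFA construction)
- Kleene star (NFA construction)
complement is in this list
Therefore: closed

1


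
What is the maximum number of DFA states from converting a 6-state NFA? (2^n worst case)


NFA has 6 states
Subset construction: each DFA state = subset of NFA states
Maximum subsets = 2^6
2^6 = 64

64


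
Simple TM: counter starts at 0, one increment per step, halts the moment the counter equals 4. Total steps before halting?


Counter starts at 0. Counting sequence:
  Step 1: counter = 1
  Step 2: counter = 2
  Step 3: counter = 3
  Step 4: counter = 4
Counter reached 4 -> halt
Total steps = 4

4


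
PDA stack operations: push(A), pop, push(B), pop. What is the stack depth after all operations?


Tracing stack operations:
  push(A) -> stack = [A], depth=1
  pop -> removed A, stack = [], depth=0
  push(B) -> stack = [B], depth=1
  pop -> removed B, stack = [], depth=0
Final depth = 0

0


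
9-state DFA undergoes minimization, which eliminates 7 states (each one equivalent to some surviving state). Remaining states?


Original DFA: 9 states
Redundant states removed: 7
Minimized states = original - removed
= 9 - 7
= 2

2


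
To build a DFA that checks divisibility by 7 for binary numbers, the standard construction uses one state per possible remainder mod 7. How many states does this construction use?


Divisibility by 7 is tracked via the remainder mod 7: 0, 1, ..., 6
The construction assigns one state to each remainder
Number of remainders = 7

7


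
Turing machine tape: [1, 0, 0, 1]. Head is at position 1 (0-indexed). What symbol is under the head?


Tape: [1, 0, 0, 1]
Positions: 0 1 2 3
Values:    1 0 0 1
Head at position 1
tape[1] = 0

0


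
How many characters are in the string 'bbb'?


String: 'bbb'
Counting characters:
  'b' appears 3 time(s)
Total length = 0 + 3 = 3

3


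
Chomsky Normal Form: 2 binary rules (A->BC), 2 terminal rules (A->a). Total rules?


CNF allows two rule forms:
  A -> BC (binary): 2 rules
  A -> a (terminal): 2 rules
Total = 2 + 2 = 4

4


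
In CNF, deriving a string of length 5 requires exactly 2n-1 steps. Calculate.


Chomsky Normal Form derivation:
String length n = 5
Each step either:
  - Splits a nonterminal into two (n-1 such steps)
  - Converts a nonterminal to terminal (n such steps)
Total = (n-1) + n = 2n - 1
= 2(5) - 1
= 10 - 1
= 9

9


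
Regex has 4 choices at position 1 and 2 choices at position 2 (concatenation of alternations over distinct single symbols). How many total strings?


First group: 4 alternatives
Second group: 2 alternatives
Concatenation: each choice from group 1 pairs with each from group 2
Total = 4 x 2 = 8

8


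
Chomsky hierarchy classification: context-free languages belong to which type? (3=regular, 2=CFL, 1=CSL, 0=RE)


Chomsky hierarchy levels:
  Type 3: Regular (DFA/NFA/regex)
  Type 2: Context-free (PDA)
  Type 1: Context-sensitive
  Type 0: Recursively enumerable (TM)
'context-free' corresponds to Type 2

2


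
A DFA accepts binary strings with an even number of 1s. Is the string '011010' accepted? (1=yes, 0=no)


DFA has 2 states: q_even (start, accept=yes) and q_odd
Processing string '011010' character by character:
  Position 0: read '0', 1-count=0 -> q_even (no change)
  Position 1: read '1', 1-count=1 -> q_odd
  Position 2: read '1', 1-count=2 -> q_even
  Position 3: read '0', 1-count=2 -> q_even (no change)
  Position 4: read '1', 1-count=3 -> q_odd
  Position 5: read '0', 1-count=3 -> q_odd (no change)
Final state: q_odd, total 1s = 3 (odd); the DFA requires an even count -> reject

0


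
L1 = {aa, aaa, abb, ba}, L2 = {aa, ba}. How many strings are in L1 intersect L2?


L1 = {aa, aaa, abb, ba}
L2 = {aa, ba}
Checking each string in L1 against L2:
  'aa': in L2? Yes
  'aaa': in L2? No
  'abb': in L2? No
  'ba': in L2? Yes
Intersection = {aa, ba}
|L1 ∩ L2| = 2

2


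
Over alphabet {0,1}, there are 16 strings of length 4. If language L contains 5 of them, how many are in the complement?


Alphabet: {0,1}
String length: 4
Total strings of length 4 = 2^4 = 16
Strings in L = 5
Complement = total - |L|
= 16 - 5
= 11

11


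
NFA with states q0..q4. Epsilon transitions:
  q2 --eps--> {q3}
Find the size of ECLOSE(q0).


Starting from q0
Initialize closure = {q0}
q0 has no outgoing epsilon transitions -> nothing to add
Final closure: {q0}
Size = 1

1


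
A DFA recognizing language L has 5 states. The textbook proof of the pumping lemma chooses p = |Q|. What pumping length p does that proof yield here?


Pumping lemma for regular languages (standard proof):
Take p = |Q|, the number of DFA states.
Any string of length >= |Q| passes through |Q|+1 states while reading its first |Q| symbols,
so by pigeonhole some state repeats, giving the loop that can be pumped.
Here |Q| = 5
Therefore the proof uses p = 5

5


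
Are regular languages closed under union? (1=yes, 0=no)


Regular languages are closed under all standard operations:
- Union: Yes (product construction)
- Intersection: Yes (product construction)
- Complement: Yes (swap accept/reject)
- Concatenation: Yes (NFA construction)
Operation: union -> Closed

1


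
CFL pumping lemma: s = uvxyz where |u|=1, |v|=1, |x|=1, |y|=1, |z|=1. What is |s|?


|s| = |u| + |v| + |x| + |y| + |z|
= 1 + 1 + 1 + 1 + 1
= 2 + 1 + 2
= 3 + 2
= 5

5


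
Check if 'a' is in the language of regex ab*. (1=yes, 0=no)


Pattern: ab*
String: 'a'
Pattern requires: exactly one 'a' followed by zero or more 'b's
First char is 'a' -> OK
Rest '': all b's? Yes
Result: 1

1


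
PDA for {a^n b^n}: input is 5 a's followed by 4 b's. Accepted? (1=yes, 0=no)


Language requires equal numbers of a's and b's
PDA pushes for each 'a', pops for each 'b'
Number of a's = 5
Number of b's = 4
5 != 4 -> Reject

0


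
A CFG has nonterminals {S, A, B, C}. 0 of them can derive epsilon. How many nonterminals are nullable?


Nonterminals: {S, A, B, C}
A nonterminal is nullable if it can derive epsilon
Counting nullable nonterminals: 0
Total nullable = 0

0


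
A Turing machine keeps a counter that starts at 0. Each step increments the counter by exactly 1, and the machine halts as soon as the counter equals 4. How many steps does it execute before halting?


Counter starts at 0. Counting sequence:
  Step 1: counter = 1
  Step 2: counter = 2
  Step 3: counter = 3
  Step 4: counter = 4
Counter reached 4 -> halt
Total steps = 4

4


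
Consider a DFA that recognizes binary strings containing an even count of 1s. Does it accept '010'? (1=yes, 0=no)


DFA has 2 states: q_even (start, accept=yes) and q_odd
Processing string '010' character by character:
  Position 0: read '0', 1-count=0 -> q_even (no change)
  Position 1: read '1', 1-count=1 -> q_odd
  Position 2: read '0', 1-count=1 -> q_odd (no change)
Final state: q_odd, total 1s = 1 (odd); the DFA requires an even count -> reject

0


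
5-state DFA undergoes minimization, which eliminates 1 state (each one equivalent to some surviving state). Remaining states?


Original DFA: 5 states
Redundant states removed: 1
Minimized states = original - removed
= 5 - 1
= 4

4


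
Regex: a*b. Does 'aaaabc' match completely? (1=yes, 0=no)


Pattern: a*b
String: 'aaaabc'
Pattern requires: zero or more 'a's followed by exactly one 'b'
Found 4 leading 'a's
Remaining: 'bc'
Remaining is not 'b' -> no match
Result: 0

0


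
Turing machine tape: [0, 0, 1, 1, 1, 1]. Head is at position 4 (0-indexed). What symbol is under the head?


Tape: [0, 0, 1, 1, 1, 1]
Positions: 0 1 2 3 4 5
Values:    0 0 1 1 1 1
Head at position 4
tape[4] = 1

1


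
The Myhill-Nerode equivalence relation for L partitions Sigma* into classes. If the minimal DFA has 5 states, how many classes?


Myhill-Nerode theorem:
Number of equivalence classes = number of states in minimal DFA
Minimal DFA states = 5
Therefore equivalence classes = 5

5


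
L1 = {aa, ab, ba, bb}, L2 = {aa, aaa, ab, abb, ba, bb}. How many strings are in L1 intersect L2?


L1 = {aa, ab, ba, bb}
L2 = {aa, aaa, ab, abb, ba, bb}
Checking each string in L1 against L2:
  'aa': in L2? Yes
  'ab': in L2? Yes
  'ba': in L2? Yes
  'bb': in L2? Yes
Intersection = {aa, ab, ba, bb}
|L1 ∩ L2| = 4

4


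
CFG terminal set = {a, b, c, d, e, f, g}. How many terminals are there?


Terminal symbols: a, b, c, d, e, f, g
Counting each: a (#1), b (#2), c (#3), d (#4), e (#5), f (#6), g (#7)
Total = 7

7


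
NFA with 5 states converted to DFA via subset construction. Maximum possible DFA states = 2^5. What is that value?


NFA has 5 states
Subset construction: each DFA state = subset of NFA states
Maximum subsets = 2^5
2^5 = 32

32


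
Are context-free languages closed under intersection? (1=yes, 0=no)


CFL closure properties:
  Closed under: union, concatenation, Kleene star
  NOT closed under: intersection, complement
Operation 'intersection' is in not-closed list -> No (not closed)

0


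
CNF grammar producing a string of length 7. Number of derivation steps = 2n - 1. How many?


Chomsky Normal Form derivation:
String length n = 7
Each step either:
  - Splits a nonterminal into two (n-1 such steps)
  - Converts a nonterminal to terminal (n such steps)
Total = (n-1) + n = 2n - 1
= 2(7) - 1
= 14 - 1
= 13

13


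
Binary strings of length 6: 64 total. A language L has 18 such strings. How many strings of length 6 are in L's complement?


Alphabet: {0,1}
String length: 6
Total strings of length 6 = 2^6 = 64
Strings in L = 18
Complement = total - |L|
= 64 - 18
= 46

46


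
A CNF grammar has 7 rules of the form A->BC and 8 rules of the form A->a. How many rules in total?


CNF allows two rule forms:
  A -> BC (binary): 7 rules
  A -> a (terminal): 8 rules
Total = 7 + 8 = 15

15


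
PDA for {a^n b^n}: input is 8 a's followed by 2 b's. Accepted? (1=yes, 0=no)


Language requires equal numbers of a's and b's
PDA pushes for each 'a', pops for each 'b'
Number of a's = 8
Number of b's = 2
8 != 2 -> Reject

0


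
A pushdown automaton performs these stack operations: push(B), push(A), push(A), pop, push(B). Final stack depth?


Tracing stack operations:
  push(B) -> stack = [B], depth=1
  push(A) -> stack = [B,A], depth=2
  push(A) -> stack = [B,A,A], depth=3
  pop -> removed A, stack = [B,A], depth=2
  push(B) -> stack = [B,A,B], depth=3
Final depth = 3

3


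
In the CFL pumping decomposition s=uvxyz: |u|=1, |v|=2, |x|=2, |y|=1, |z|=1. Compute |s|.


|s| = |u| + |v| + |x| + |y| + |z|
= 1 + 2 + 2 + 1 + 1
= 3 + 2 + 2
= 5 + 2
= 7

7


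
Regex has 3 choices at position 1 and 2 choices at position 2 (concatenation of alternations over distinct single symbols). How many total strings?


First group: 3 alternatives
Second group: 2 alternatives
Concatenation: each choice from group 1 pairs with each from group 2
Total = 3 x 2 = 6

6


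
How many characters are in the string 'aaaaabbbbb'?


String: 'aaaaabbbbb'
Counting characters:
  'a' appears 5 time(s)
  'b' appears 5 time(s)
Total length = 5 + 5 = 10

10


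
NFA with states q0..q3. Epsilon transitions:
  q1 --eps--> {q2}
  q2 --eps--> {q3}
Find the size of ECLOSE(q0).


Starting from q0
Initialize closure = {q0}
q0 has no outgoing epsilon transitions -> nothing to add
Final closure: {q0}
Size = 1

1


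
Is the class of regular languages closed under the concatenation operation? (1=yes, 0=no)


Regular languages are closed under:
- Union (DFA product construction)
- Intersection (DFA product construction)
- Complement (swap accept/reject states)
- Concatenation (NFA construction)
- Kleene star (NFA construction)
concatenation is in this list
Therefore: closed

1


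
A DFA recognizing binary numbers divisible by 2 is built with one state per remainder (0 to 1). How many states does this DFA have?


Divisibility by 2 is tracked via the remainder mod 2: 0, 1, ..., 1
The construction assigns one state to each remainder
Number of remainders = 2

2


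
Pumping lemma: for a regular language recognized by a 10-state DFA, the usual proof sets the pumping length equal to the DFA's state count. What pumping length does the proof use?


Pumping lemma for regular languages (standard proof):
Take p = |Q|, the number of DFA states.
Any string of length >= |Q| passes through |Q|+1 states while reading its first |Q| symbols,
so by pigeonhole some state repeats, giving the loop that can be pumped.
Here |Q| = 10
Therefore the proof uses p = 10

10


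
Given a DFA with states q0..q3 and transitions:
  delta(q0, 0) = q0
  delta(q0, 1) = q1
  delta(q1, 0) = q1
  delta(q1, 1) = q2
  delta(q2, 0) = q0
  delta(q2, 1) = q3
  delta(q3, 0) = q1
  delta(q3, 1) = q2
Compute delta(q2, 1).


Looking up transition function:
delta(q2, 1) in the table
Row: q2, Column: 1
Result: q3

q3


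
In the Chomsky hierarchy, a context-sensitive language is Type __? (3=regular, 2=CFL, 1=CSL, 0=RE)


Chomsky hierarchy levels:
  Type 3: Regular (DFA/NFA/regex)
  Type 2: Context-free (PDA)
  Type 1: Context-sensitive
  Type 0: Recursively enumerable (TM)
'context-sensitive' corresponds to Type 1

1


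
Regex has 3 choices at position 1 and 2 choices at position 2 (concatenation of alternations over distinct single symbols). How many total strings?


First group: 3 alternatives
Second group: 2 alternatives
Concatenation: each choice from group 1 pairs with each from group 2
Total = 3 x 2 = 6

6


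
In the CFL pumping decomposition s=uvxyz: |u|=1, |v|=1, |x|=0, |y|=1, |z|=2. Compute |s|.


|s| = |u| + |v| + |x| + |y| + |z|
= 1 + 1 + 0 + 1 + 2
= 2 + 0 + 3
= 2 + 3
= 5

5


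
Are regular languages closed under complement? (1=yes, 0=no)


Regular languages are closed under:
- Union (DFA product construction)
- Intersection (DFA product construction)
- Complement (swap accept/reject states)
- Concatenation (NFA construction)
- Kleene star (NFA construction)
complement is in this list
Therefore: closed

1


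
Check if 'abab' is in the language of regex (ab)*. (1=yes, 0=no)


Pattern: (ab)*
String: 'abab'
Pattern requires: zero or more repetitions of 'ab'
Pairs: ['ab', 'ab']
All pairs are 'ab'? Yes
Result: 1

1


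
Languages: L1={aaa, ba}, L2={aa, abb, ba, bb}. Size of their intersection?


L1 = {aaa, ba}
L2 = {aa, abb, ba, bb}
Checking each string in L1 against L2:
  'aaa': in L2? No
  'ba': in L2? Yes
Intersection = {ba}
|L1 ∩ L2| = 1

1


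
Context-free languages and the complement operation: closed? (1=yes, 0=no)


CFL closure properties:
  Closed under: union, concatenation, Kleene star
  NOT closed under: intersection, complement
Operation 'complement' is in not-closed list -> No (not closed)

0


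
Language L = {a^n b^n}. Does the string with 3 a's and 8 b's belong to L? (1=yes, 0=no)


Language requires equal numbers of a's and b's
PDA pushes for each 'a', pops for each 'b'
Number of a's = 3
Number of b's = 8
3 != 8 -> Reject

0


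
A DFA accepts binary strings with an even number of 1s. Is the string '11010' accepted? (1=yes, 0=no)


DFA has 2 states: q_even (start, accept=yes) and q_odd
Processing string '11010' character by character:
  Position 0: read '1', 1-count=1 -> q_odd
  Position 1: read '1', 1-count=2 -> q_even
  Position 2: read '0', 1-count=2 -> q_even (no change)
  Position 3: read '1', 1-count=3 -> q_odd
  Position 4: read '0', 1-count=3 -> q_odd (no change)
Final state: q_odd, total 1s = 3 (odd); the DFA requires an even count -> reject

0


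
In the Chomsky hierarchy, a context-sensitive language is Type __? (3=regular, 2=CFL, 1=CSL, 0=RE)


Chomsky hierarchy levels:
  Type 3: Regular (DFA/NFA/regex)
  Type 2: Context-free (PDA)
  Type 1: Context-sensitive
  Type 0: Recursively enumerable (TM)
'context-sensitive' corresponds to Type 1

1


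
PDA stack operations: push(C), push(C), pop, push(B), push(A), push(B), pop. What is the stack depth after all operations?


Tracing stack operations:
  push(C) -> stack = [C], depth=1
  push(C) -> stack = [C,C], depth=2
  pop -> removed C, stack = [C], depth=1
  push(B) -> stack = [C,B], depth=2
  push(A) -> stack = [C,B,A], depth=3
  push(B) -> stack = [C,B,A,B], depth=4
  pop -> removed B, stack = [C,B,A], depth=3
Final depth = 3

3


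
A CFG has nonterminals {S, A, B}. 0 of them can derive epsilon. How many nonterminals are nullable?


Nonterminals: {S, A, B}
A nonterminal is nullable if it can derive epsilon
Counting nullable nonterminals: 0
Total nullable = 0

0


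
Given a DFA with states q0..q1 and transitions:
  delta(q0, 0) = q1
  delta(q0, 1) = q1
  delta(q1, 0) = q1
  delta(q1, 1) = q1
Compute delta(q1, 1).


Looking up transition function:
delta(q1, 1) in the table
Row: q1, Column: 1
Result: q1

q1


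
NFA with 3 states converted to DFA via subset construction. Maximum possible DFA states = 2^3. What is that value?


NFA has 3 states
Subset construction: each DFA state = subset of NFA states
Maximum subsets = 2^3
2^3 = 8

8


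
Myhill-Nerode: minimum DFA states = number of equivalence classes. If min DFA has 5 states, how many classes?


Myhill-Nerode theorem:
Number of equivalence classes = number of states in minimal DFA
Minimal DFA states = 5
Therefore equivalence classes = 5

5


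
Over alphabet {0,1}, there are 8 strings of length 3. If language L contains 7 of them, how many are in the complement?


Alphabet: {0,1}
String length: 3
Total strings of length 3 = 2^3 = 8
Strings in L = 7
Complement = total - |L|
= 8 - 7
= 1

1


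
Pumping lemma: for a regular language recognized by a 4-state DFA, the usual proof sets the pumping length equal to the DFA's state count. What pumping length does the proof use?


Pumping lemma for regular languages (standard proof):
Take p = |Q|, the number of DFA states.
Any string of length >= |Q| passes through |Q|+1 states while reading its first |Q| symbols,
so by pigeonhole some state repeats, giving the loop that can be pumped.
Here |Q| = 4
Therefore the proof uses p = 4

4


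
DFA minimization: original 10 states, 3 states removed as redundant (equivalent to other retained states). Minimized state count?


Original DFA: 10 states
Redundant states removed: 3
Minimized states = original - removed
= 10 - 3
= 7

7


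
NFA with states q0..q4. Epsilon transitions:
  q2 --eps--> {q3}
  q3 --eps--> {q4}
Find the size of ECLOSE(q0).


Starting from q0
Initialize closure = {q0}
q0 has no outgoing epsilon transitions -> nothing to add
Final closure: {q0}
Size = 1

1


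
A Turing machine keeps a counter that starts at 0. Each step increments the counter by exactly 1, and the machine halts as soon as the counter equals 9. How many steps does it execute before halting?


Counter starts at 0. Counting sequence:
  Step 1: counter = 1
  Step 2: counter = 2
  Step 3: counter = 3
  Step 4: counter = 4
  Step 5: counter = 5
  Step 6: counter = 6
  ...
  Step 9: counter = 9
Counter reached 9 -> halt
Total steps = 9

9


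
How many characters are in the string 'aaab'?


String: 'aaab'
Counting characters:
  'a' appears 3 time(s)
  'b' appears 1 time(s)
Total length = 3 + 1 = 4

4


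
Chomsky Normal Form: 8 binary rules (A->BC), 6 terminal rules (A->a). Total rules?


CNF allows two rule forms:
  A -> BC (binary): 8 rules
  A -> a (terminal): 6 rules
Total = 8 + 6 = 14

14


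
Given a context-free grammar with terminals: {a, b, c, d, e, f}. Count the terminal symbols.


Terminal symbols: a, b, c, d, e, f
Counting each: a (#1), b (#2), c (#3), d (#4), e (#5), f (#6)
Total = 6

6


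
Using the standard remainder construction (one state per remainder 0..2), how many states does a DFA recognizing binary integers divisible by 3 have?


Divisibility by 3 is tracked via the remainder mod 3: 0, 1, ..., 2
The construction assigns one state to each remainder
Number of remainders = 3

3


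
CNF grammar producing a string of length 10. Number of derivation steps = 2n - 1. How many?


Chomsky Normal Form derivation:
String length n = 10
Each step either:
  - Splits a nonterminal into two (n-1 such steps)
  - Converts a nonterminal to terminal (n such steps)
Total = (n-1) + n = 2n - 1
= 2(10) - 1
= 20 - 1
= 19

19


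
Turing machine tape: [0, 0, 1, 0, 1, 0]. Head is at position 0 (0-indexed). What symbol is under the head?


Tape: [0, 0, 1, 0, 1, 0]
Positions: 0 1 2 3 4 5
Values:    0 0 1 0 1 0
Head at position 0
tape[0] = 0

0


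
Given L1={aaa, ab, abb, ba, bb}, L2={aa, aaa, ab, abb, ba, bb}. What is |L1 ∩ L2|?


L1 = {aaa, ab, abb, ba, bb}
L2 = {aa, aaa, ab, abb, ba, bb}
Checking each string in L1 against L2:
  'aaa': in L2? Yes
  'ab': in L2? Yes
  'abb': in L2? Yes
  'ba': in L2? Yes
  'bb': in L2? Yes
Intersection = {aaa, ab, abb, ba, bb}
|L1 ∩ L2| = 5

5


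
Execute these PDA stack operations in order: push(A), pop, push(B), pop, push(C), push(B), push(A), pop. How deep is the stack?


Tracing stack operations:
  push(A) -> stack = [A], depth=1
  pop -> removed A, stack = [], depth=0
  push(B) -> stack = [B], depth=1
  pop -> removed B, stack = [], depth=0
  push(C) -> stack = [C], depth=1
  push(B) -> stack = [C,B], depth=2
  push(A) -> stack = [C,B,A], depth=3
  pop -> removed A, stack = [C,B], depth=2
Final depth = 2

2


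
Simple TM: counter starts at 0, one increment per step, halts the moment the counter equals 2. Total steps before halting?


Counter starts at 0. Counting sequence:
  Step 1: counter = 1
  Step 2: counter = 2
Counter reached 2 -> halt
Total steps = 2

2


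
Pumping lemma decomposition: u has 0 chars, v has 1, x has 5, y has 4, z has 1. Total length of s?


|s| = |u| + |v| + |x| + |y| + |z|
= 0 + 1 + 5 + 4 + 1
= 1 + 5 + 5
= 6 + 5
= 11

11


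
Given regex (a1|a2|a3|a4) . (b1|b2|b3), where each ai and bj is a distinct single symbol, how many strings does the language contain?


First group: 4 alternatives
Second group: 3 alternatives
Concatenation: each choice from group 1 pairs with each from group 2
Total = 4 x 3 = 12

12


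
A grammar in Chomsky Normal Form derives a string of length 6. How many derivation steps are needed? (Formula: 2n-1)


Chomsky Normal Form derivation:
String length n = 6
Each step either:
  - Splits a nonterminal into two (n-1 such steps)
  - Converts a nonterminal to terminal (n such steps)
Total = (n-1) + n = 2n - 1
= 2(6) - 1
= 12 - 1
= 11

11


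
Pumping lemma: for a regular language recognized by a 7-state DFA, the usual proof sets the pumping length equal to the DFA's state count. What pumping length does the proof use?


Pumping lemma for regular languages (standard proof):
Take p = |Q|, the number of DFA states.
Any string of length >= |Q| passes through |Q|+1 states while reading its first |Q| symbols,
so by pigeonhole some state repeats, giving the loop that can be pumped.
Here |Q| = 7
Therefore the proof uses p = 7

7


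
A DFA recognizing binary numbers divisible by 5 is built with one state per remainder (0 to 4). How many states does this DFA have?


Divisibility by 5 is tracked via the remainder mod 5: 0, 1, ..., 4
The construction assigns one state to each remainder
Number of remainders = 5

5


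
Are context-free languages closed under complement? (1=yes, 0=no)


CFL closure properties:
  Closed under: union, concatenation, Kleene star
  NOT closed under: intersection, complement
Operation 'complement' is in not-closed list -> No (not closed)

0


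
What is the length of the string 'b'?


String: 'b'
Counting characters:
  'b' appears 1 time(s)
Total length = 0 + 1 = 1

1


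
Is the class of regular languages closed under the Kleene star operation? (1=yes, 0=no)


Regular languages are closed under:
- Union (DFA product construction)
- Intersection (DFA product construction)
- Complement (swap accept/reject states)
- Concatenation (NFA construction)
- Kleene star (NFA construction)
Kleene star is in this list
Therefore: closed

1


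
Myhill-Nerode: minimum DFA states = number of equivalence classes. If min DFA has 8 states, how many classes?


Myhill-Nerode theorem:
Number of equivalence classes = number of states in minimal DFA
Minimal DFA states = 8
Therefore equivalence classes = 8

8


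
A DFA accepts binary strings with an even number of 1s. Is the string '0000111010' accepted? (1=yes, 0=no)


DFA has 2 states: q_even (start, accept=yes) and q_odd
Processing string '0000111010' character by character:
  Position 0: read '0', 1-count=0 -> q_even (no change)
  Position 1: read '0', 1-count=0 -> q_even (no change)
  Position 2: read '0', 1-count=0 -> q_even (no change)
  Position 3: read '0', 1-count=0 -> q_even (no change)
  Position 4: read '1', 1-count=1 -> q_odd
  Position 5: read '1', 1-count=2 -> q_even
  Position 6: read '1', 1-count=3 -> q_odd
  Position 7: read '0', 1-count=3 -> q_odd (no change)
  Position 8: read '1', 1-count=4 -> q_even
  Position 9: read '0', 1-count=4 -> q_even (no change)
Final state: q_even, total 1s = 4 (even); the DFA requires an even count -> accept

1


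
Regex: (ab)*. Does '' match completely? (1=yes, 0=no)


Pattern: (ab)*
String: ''
Pattern requires: zero or more repetitions of 'ab'
Pairs: []
All pairs are 'ab'? Yes
Result: 1

1


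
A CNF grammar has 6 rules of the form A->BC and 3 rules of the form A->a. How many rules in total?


CNF allows two rule forms:
  A -> BC (binary): 6 rules
  A -> a (terminal): 3 rules
Total = 6 + 3 = 9

9


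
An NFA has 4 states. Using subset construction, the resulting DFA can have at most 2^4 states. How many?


NFA has 4 states
Subset construction: each DFA state = subset of NFA states
Maximum subsets = 2^4
2^4 = 16

16


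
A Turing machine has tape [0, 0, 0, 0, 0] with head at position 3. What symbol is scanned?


Tape: [0, 0, 0, 0, 0]
Positions: 0 1 2 3 4
Values:    0 0 0 0 0
Head at position 3
tape[3] = 0

0


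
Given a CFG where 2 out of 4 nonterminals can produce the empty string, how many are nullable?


Nonterminals: {S, A, B, C}
A nonterminal is nullable if it can derive epsilon
Counting nullable nonterminals: 2
Total nullable = 2

2


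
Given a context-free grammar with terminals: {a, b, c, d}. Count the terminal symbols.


Terminal symbols: a, b, c, d
Counting each: a (#1), b (#2), c (#3), d (#4)
Total = 4

4


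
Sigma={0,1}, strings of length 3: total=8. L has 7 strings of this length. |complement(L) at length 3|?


Alphabet: {0,1}
String length: 3
Total strings of length 3 = 2^3 = 8
Strings in L = 7
Complement = total - |L|
= 8 - 7
= 1

1


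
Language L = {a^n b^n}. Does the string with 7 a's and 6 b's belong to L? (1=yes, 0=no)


Language requires equal numbers of a's and b's
PDA pushes for each 'a', pops for each 'b'
Number of a's = 7
Number of b's = 6
7 != 6 -> Reject

0


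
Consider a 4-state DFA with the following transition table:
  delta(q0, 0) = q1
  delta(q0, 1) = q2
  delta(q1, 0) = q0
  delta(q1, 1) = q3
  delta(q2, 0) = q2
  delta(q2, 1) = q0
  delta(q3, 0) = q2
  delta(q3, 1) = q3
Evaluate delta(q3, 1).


Looking up transition function:
delta(q3, 1) in the table
Row: q3, Column: 1
Result: q3

q3


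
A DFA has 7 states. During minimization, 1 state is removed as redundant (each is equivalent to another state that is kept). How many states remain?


Original DFA: 7 states
Redundant states removed: 1
Minimized states = original - removed
= 7 - 1
= 6

6


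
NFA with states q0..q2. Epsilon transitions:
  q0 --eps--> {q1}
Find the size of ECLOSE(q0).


Starting from q0
Initialize closure = {q0}
Follow epsilon from q0 -> add q1
Final closure: {q0, q1}
Size = 2

2


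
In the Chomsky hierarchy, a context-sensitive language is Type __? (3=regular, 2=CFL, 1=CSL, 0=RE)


Chomsky hierarchy levels:
  Type 3: Regular (DFA/NFA/regex)
  Type 2: Context-free (PDA)
  Type 1: Context-sensitive
  Type 0: Recursively enumerable (TM)
'context-sensitive' corresponds to Type 1

1


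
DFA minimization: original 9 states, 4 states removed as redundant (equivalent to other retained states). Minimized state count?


Original DFA: 9 states
Redundant states removed: 4
Minimized states = original - removed
= 9 - 4
= 5

5


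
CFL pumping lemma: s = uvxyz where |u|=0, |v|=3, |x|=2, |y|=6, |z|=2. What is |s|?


|s| = |u| + |v| + |x| + |y| + |z|
= 0 + 3 + 2 + 6 + 2
= 3 + 2 + 8
= 5 + 8
= 13

13


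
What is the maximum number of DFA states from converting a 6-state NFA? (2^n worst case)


NFA has 6 states
Subset construction: each DFA state = subset of NFA states
Maximum subsets = 2^6
2^6 = 64

64


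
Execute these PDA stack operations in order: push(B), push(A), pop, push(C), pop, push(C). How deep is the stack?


Tracing stack operations:
  push(B) -> stack = [B], depth=1
  push(A) -> stack = [B,A], depth=2
  pop -> removed A, stack = [B], depth=1
  push(C) -> stack = [B,C], depth=2
  pop -> removed C, stack = [B], depth=1
  push(C) -> stack = [B,C], depth=2
Final depth = 2

2


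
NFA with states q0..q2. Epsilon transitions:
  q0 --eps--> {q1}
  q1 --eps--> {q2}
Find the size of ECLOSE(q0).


Starting from q0
Initialize closure = {q0}
Follow epsilon from q0 -> add q1
Follow epsilon from q1 -> add q2
Final closure: {q0, q1, q2}
Size = 3

3


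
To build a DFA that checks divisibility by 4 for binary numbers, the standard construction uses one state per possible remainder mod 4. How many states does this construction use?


Divisibility by 4 is tracked via the remainder mod 4: 0, 1, ..., 3
The construction assigns one state to each remainder
Number of remainders = 4

4


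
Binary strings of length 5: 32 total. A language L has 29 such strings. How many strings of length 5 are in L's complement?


Alphabet: {0,1}
String length: 5
Total strings of length 5 = 2^5 = 32
Strings in L = 29
Complement = total - |L|
= 32 - 29
= 3

3


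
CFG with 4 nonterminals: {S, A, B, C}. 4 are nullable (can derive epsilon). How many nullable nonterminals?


Nonterminals: {S, A, B, C}
A nonterminal is nullable if it can derive epsilon
Counting nullable nonterminals: 4
Total nullable = 4

4


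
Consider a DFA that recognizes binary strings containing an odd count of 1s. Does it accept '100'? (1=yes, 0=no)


DFA has 2 states: q_even (start, accept=no) and q_odd
Processing string '100' character by character:
  Position 0: read '1', 1-count=1 -> q_odd
  Position 1: read '0', 1-count=1 -> q_odd (no change)
  Position 2: read '0', 1-count=1 -> q_odd (no change)
Final state: q_odd, total 1s = 1 (odd); the DFA requires an odd count -> accept

1


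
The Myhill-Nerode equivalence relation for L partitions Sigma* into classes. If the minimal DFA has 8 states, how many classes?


Myhill-Nerode theorem:
Number of equivalence classes = number of states in minimal DFA
Minimal DFA states = 8
Therefore equivalence classes = 8

8


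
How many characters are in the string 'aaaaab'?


String: 'aaaaab'
Counting characters:
  'a' appears 5 time(s)
  'b' appears 1 time(s)
Total length = 5 + 1 = 6

6


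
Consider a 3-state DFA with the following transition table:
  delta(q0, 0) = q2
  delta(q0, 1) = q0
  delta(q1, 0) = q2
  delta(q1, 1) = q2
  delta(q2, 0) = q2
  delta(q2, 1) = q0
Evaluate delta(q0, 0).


Looking up transition function:
delta(q0, 0) in the table
Row: q0, Column: 0
Result: q2

q2


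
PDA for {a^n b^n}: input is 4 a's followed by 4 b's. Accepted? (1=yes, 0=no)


Language requires equal numbers of a's and b's
PDA pushes for each 'a', pops for each 'b'
Number of a's = 4
Number of b's = 4
4 == 4 -> Accept

1


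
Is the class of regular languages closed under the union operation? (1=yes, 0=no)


Regular languages are closed under:
- Union (DFA product construction)
- Intersection (DFA product construction)
- Complement (swap accept/reject states)
- Concatenation (NFA construction)
- Kleene star (NFA construction)
union is in this list
Therefore: closed

1


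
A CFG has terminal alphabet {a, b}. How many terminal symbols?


Terminal symbols: a, b
Counting each: a (#1), b (#2)
Total = 2

2


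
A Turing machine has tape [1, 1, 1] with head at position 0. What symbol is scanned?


Tape: [1, 1, 1]
Positions: 0 1 2
Values:    1 1 1
Head at position 0
tape[0] = 1

1


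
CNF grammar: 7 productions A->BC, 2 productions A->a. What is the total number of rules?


CNF allows two rule forms:
  A -> BC (binary): 7 rules
  A -> a (terminal): 2 rules
Total = 7 + 2 = 9

9


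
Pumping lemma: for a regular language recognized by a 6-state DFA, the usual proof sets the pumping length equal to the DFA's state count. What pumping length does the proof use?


Pumping lemma for regular languages (standard proof):
Take p = |Q|, the number of DFA states.
Any string of length >= |Q| passes through |Q|+1 states while reading its first |Q| symbols,
so by pigeonhole some state repeats, giving the loop that can be pumped.
Here |Q| = 6
Therefore the proof uses p = 6

6
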